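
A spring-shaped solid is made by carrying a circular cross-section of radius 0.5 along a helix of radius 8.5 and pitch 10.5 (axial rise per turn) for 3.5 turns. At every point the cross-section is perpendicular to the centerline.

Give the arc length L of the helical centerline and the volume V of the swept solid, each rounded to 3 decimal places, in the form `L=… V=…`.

2πR = 2π·8.5 = 53.407075
per-turn = √(53.407075² + 10.5²) = √(2852.3157 + 110.25) = √2962.5657 = 54.429456
L = 3.5 × 54.429456 = 190.503096
V = π·0.5² × L = 0.785398 × 190.503096 = 149.620782

L=190.503 V=149.621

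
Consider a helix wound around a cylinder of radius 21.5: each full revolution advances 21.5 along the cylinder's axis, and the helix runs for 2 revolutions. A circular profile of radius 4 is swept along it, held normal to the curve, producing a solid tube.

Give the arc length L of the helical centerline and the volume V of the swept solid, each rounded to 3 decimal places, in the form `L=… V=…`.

L=273.577 V=13751.500

2πR = 2π·21.5 = 135.088484
per-turn = √(135.088484² + 21.5²) = √(18248.8985 + 462.25) = √18711.1485 = 136.788700
L = 2 × 136.788700 = 273.577401
V = π·4² × L = 50.265482 × 273.577401 = 13751.500033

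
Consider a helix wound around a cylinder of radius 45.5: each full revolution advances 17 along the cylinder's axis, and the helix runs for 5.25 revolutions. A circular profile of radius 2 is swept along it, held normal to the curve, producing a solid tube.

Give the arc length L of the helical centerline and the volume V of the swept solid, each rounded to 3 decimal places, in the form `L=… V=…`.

2πR = 2π·45.5 = 285.884931
per-turn = √(285.884931² + 17²) = √(81730.1940 + 289) = √82019.1940 = 286.389934
L = 5.25 × 286.389934 = 1503.547151
V = π·2² × L = 12.566371 × 1503.547151 = 18894.130738

L=1503.547 V=18894.131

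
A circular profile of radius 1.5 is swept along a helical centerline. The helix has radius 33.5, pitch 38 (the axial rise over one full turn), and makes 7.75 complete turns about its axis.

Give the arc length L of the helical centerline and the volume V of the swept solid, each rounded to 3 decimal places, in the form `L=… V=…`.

2πR = 2π·33.5 = 210.486708
per-turn = √(210.486708² + 38²) = √(44304.6542 + 1444) = √45748.6542 = 213.889350
L = 7.75 × 213.889350 = 1657.642465
V = π·1.5² × L = 7.068583 × 1657.642465 = 11717.184125

L=1657.642 V=11717.184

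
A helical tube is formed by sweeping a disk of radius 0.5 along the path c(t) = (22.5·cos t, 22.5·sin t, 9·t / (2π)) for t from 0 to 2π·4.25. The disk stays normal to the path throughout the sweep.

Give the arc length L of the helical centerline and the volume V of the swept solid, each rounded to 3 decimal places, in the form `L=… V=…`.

2πR = 2π·22.5 = 141.371669
per-turn = √(141.371669² + 9²) = √(19985.9489 + 81) = √20066.9489 = 141.657859
L = 4.25 × 141.657859 = 602.045899
V = π·0.5² × L = 0.785398 × 602.045899 = 472.845744

L=602.046 V=472.846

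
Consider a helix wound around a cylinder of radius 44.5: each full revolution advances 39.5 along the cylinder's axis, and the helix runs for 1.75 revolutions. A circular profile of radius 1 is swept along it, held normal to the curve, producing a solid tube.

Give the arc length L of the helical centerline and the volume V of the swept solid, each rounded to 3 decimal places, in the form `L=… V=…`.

L=494.162 V=1552.455

2πR = 2π·44.5 = 279.601746
per-turn = √(279.601746² + 39.5²) = √(78177.1365 + 1560.25) = √79737.3865 = 282.378091
L = 1.75 × 282.378091 = 494.161660
V = π·1² × L = 3.141593 × 494.161660 = 1552.454640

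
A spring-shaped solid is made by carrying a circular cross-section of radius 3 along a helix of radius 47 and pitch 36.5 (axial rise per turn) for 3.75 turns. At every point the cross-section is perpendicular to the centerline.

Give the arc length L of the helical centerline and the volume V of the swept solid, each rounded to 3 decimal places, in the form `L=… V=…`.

L=1115.838 V=31549.581

2πR = 2π·47 = 295.309709
per-turn = √(295.309709² + 36.5²) = √(87207.8245 + 1332.25) = √88540.0745 = 297.556842
L = 3.75 × 297.556842 = 1115.838159
V = π·3² × L = 28.274334 × 1115.838159 = 31549.580671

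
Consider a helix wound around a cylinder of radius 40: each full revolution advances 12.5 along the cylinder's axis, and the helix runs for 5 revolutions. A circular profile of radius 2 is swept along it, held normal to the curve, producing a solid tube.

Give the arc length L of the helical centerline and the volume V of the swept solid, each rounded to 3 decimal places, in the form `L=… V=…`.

L=1258.190 V=15810.886

2πR = 2π·40 = 251.327412
per-turn = √(251.327412² + 12.5²) = √(63165.4682 + 156.25) = √63321.7182 = 251.638070
L = 5 × 251.638070 = 1258.190349
V = π·2² × L = 12.566371 × 1258.190349 = 15810.886228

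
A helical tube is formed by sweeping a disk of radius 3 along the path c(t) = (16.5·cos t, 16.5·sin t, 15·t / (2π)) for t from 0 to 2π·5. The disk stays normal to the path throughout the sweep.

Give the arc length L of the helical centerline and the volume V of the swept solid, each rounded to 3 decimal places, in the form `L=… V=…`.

L=523.760 V=14808.977

2πR = 2π·16.5 = 103.672558
per-turn = √(103.672558² + 15²) = √(10747.9992 + 225) = √10972.9992 = 104.752084
L = 5 × 104.752084 = 523.760422
V = π·3² × L = 28.274334 × 523.760422 = 14808.977050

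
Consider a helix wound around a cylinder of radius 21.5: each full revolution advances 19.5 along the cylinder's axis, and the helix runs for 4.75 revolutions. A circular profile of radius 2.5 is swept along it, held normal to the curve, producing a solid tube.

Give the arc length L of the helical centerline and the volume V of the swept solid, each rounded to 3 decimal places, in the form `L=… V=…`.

L=648.321 V=12729.754

2πR = 2π·21.5 = 135.088484
per-turn = √(135.088484² + 19.5²) = √(18248.8985 + 380.25) = √18629.1485 = 136.488639
L = 4.75 × 136.488639 = 648.321035
V = π·2.5² × L = 19.634954 × 648.321035 = 12729.753746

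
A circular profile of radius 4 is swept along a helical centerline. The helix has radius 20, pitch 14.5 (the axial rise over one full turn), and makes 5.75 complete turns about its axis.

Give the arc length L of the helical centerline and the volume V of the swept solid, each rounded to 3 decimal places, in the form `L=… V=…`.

L=727.361 V=36561.132

2πR = 2π·20 = 125.663706
per-turn = √(125.663706² + 14.5²) = √(15791.3670 + 210.25) = √16001.6170 = 126.497498
L = 5.75 × 126.497498 = 727.360614
V = π·4² × L = 50.265482 × 727.360614 = 36561.132206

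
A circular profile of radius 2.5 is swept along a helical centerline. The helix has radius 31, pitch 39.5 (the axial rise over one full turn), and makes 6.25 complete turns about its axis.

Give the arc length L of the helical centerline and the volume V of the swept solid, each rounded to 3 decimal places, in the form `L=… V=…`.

L=1242.147 V=24389.506

2πR = 2π·31 = 194.778745
per-turn = √(194.778745² + 39.5²) = √(37938.7593 + 1560.25) = √39499.0093 = 198.743577
L = 6.25 × 198.743577 = 1242.147355
V = π·2.5² × L = 19.634954 × 1242.147355 = 24389.506282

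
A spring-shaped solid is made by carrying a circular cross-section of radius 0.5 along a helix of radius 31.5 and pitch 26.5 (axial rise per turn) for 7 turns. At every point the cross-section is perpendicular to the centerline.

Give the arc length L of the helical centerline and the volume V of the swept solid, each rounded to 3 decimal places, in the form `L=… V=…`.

L=1397.806 V=1097.834

2πR = 2π·31.5 = 197.920337
per-turn = √(197.920337² + 26.5²) = √(39172.4599 + 702.25) = √39874.7099 = 199.686529
L = 7 × 199.686529 = 1397.805703
V = π·0.5² × L = 0.785398 × 1397.805703 = 1097.834032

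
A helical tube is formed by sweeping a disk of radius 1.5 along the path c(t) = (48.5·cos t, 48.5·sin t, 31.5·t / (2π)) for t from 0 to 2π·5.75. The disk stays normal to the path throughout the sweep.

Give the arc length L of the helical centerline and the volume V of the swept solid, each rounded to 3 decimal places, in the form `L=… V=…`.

2πR = 2π·48.5 = 304.734487
per-turn = √(304.734487² + 31.5²) = √(92863.1078 + 992.25) = √93855.3578 = 306.358218
L = 5.75 × 306.358218 = 1761.559754
V = π·1.5² × L = 7.068583 × 1761.559754 = 12451.732161

L=1761.560 V=12451.732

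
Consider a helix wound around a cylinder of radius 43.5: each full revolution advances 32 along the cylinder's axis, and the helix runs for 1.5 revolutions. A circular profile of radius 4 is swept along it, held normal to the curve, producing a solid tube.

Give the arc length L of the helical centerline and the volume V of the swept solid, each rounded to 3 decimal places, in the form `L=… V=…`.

2πR = 2π·43.5 = 273.318561
per-turn = √(273.318561² + 32²) = √(74703.0357 + 1024) = √75727.0357 = 275.185457
L = 1.5 × 275.185457 = 412.778185
V = π·4² × L = 50.265482 × 412.778185 = 20748.494638

L=412.778 V=20748.495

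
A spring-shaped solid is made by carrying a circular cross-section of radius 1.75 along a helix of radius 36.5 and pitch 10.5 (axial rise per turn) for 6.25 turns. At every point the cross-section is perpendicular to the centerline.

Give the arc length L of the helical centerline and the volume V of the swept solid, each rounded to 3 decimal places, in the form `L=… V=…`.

L=1434.853 V=13804.905

2πR = 2π·36.5 = 229.336264
per-turn = √(229.336264² + 10.5²) = √(52595.1219 + 110.25) = √52705.3719 = 229.576505
L = 6.25 × 229.576505 = 1434.853159
V = π·1.75² × L = 9.621128 × 1434.853159 = 13804.905189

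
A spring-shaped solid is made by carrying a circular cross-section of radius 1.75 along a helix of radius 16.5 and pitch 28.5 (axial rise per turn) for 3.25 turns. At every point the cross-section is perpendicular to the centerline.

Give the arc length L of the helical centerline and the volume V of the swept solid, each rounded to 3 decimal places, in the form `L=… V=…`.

L=349.435 V=3361.963

2πR = 2π·16.5 = 103.672558
per-turn = √(103.672558² + 28.5²) = √(10747.9992 + 812.25) = √11560.2492 = 107.518599
L = 3.25 × 107.518599 = 349.435448
V = π·1.75² × L = 9.621128 × 349.435448 = 3361.962996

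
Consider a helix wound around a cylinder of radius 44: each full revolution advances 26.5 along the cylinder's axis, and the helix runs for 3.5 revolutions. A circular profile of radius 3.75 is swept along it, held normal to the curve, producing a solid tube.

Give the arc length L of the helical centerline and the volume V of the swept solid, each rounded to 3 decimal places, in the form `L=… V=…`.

L=972.046 V=42943.661

2πR = 2π·44 = 276.460154
per-turn = √(276.460154² + 26.5²) = √(76430.2165 + 702.25) = √77132.4665 = 277.727324
L = 3.5 × 277.727324 = 972.045634
V = π·3.75² × L = 44.178647 × 972.045634 = 42943.660628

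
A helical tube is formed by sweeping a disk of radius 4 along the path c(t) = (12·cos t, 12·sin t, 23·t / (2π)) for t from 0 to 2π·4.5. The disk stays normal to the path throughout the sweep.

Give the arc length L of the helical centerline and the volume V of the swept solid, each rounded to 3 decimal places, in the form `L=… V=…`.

2πR = 2π·12 = 75.398224
per-turn = √(75.398224² + 23²) = √(5684.8921 + 529) = √6213.8921 = 78.828245
L = 4.5 × 78.828245 = 354.727100
V = π·4² × L = 50.265482 × 354.727100 = 17830.528841

L=354.727 V=17830.529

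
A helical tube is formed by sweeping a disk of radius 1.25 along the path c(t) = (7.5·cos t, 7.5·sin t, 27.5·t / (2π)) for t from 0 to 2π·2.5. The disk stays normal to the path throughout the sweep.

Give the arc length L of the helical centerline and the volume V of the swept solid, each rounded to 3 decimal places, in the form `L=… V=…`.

L=136.403 V=669.565

2πR = 2π·7.5 = 47.123890
per-turn = √(47.123890² + 27.5²) = √(2220.6610 + 756.25) = √2976.9110 = 54.561076
L = 2.5 × 54.561076 = 136.402689
V = π·1.25² × L = 4.908739 × 136.402689 = 669.565136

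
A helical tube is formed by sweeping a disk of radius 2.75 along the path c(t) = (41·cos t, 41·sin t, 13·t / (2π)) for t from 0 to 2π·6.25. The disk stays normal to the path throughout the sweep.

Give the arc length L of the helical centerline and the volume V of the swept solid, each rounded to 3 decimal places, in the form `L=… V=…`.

2πR = 2π·41 = 257.610598
per-turn = √(257.610598² + 13²) = √(66363.2200 + 169) = √66532.2200 = 257.938403
L = 6.25 × 257.938403 = 1612.115022
V = π·2.75² × L = 23.758294 × 1612.115022 = 38301.103363

L=1612.115 V=38301.103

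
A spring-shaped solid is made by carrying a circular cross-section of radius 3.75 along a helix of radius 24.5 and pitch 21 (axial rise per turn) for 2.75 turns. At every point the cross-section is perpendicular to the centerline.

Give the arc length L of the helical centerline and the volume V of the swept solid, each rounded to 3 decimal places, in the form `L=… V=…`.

L=427.251 V=18875.351

2πR = 2π·24.5 = 153.938040
per-turn = √(153.938040² + 21²) = √(23696.9202 + 441) = √24137.9202 = 155.363832
L = 2.75 × 155.363832 = 427.250537
V = π·3.75² × L = 44.178647 × 427.250537 = 18875.350517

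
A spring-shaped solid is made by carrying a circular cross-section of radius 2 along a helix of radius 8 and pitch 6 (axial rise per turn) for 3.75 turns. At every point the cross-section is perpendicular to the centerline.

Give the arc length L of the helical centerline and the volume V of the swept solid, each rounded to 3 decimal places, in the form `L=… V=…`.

2πR = 2π·8 = 50.265482
per-turn = √(50.265482² + 6²) = √(2526.6187 + 36) = √2562.6187 = 50.622315
L = 3.75 × 50.622315 = 189.833679
V = π·2² × L = 12.566371 × 189.833679 = 2385.520371

L=189.834 V=2385.520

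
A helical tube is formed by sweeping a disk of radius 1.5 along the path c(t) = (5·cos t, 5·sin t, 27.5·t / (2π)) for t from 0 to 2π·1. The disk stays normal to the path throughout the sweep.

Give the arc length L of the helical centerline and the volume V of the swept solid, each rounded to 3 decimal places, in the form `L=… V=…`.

2πR = 2π·5 = 31.415927
per-turn = √(31.415927² + 27.5²) = √(986.9604 + 756.25) = √1743.2104 = 41.751772
L = 1 × 41.751772 = 41.751772
V = π·1.5² × L = 7.068583 × 41.751772 = 295.125883

L=41.752 V=295.126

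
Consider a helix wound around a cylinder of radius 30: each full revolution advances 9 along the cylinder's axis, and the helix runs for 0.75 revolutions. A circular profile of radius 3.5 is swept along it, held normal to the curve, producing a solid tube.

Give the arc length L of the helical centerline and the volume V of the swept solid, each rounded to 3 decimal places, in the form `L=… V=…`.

2πR = 2π·30 = 188.495559
per-turn = √(188.495559² + 9²) = √(35530.5758 + 81) = √35611.5758 = 188.710296
L = 0.75 × 188.710296 = 141.532722
V = π·3.5² × L = 38.484510 × 141.532722 = 5446.817458

L=141.533 V=5446.817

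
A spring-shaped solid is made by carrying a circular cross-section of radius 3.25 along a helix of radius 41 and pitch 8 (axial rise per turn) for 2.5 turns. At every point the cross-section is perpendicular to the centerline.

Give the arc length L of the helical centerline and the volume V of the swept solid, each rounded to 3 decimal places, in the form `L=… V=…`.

2πR = 2π·41 = 257.610598
per-turn = √(257.610598² + 8²) = √(66363.2200 + 64) = √66427.2200 = 257.734786
L = 2.5 × 257.734786 = 644.336965
V = π·3.25² × L = 33.183072 × 644.336965 = 21381.080175

L=644.337 V=21381.080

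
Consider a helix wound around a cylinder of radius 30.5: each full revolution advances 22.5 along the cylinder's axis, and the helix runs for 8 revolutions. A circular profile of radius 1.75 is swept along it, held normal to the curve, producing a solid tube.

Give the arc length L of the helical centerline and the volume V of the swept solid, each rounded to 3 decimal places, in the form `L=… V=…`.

L=1543.628 V=14851.441

2πR = 2π·30.5 = 191.637152
per-turn = √(191.637152² + 22.5²) = √(36724.7980 + 506.25) = √37231.0480 = 192.953487
L = 8 × 192.953487 = 1543.627892
V = π·1.75² × L = 9.621128 × 1543.627892 = 14851.440769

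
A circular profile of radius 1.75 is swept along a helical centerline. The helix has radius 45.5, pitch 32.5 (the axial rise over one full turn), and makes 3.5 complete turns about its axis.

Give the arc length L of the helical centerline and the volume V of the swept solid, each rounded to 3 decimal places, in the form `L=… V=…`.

2πR = 2π·45.5 = 285.884931
per-turn = √(285.884931² + 32.5²) = √(81730.1940 + 1056.25) = √82786.4440 = 287.726335
L = 3.5 × 287.726335 = 1007.042174
V = π·1.75² × L = 9.621128 × 1007.042174 = 9688.881152

L=1007.042 V=9688.881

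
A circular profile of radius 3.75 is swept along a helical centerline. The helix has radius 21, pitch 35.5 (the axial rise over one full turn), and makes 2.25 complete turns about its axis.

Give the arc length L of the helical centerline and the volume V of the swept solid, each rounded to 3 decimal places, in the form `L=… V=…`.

L=307.438 V=13582.189

2πR = 2π·21 = 131.946891
per-turn = √(131.946891² + 35.5²) = √(17409.9822 + 1260.25) = √18670.2322 = 136.639058
L = 2.25 × 136.639058 = 307.437880
V = π·3.75² × L = 44.178647 × 307.437880 = 13582.189499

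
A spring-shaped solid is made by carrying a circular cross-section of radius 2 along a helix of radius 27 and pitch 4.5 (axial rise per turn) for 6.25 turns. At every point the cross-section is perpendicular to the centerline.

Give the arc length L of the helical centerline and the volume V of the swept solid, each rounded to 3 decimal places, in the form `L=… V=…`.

2πR = 2π·27 = 169.646003
per-turn = √(169.646003² + 4.5²) = √(28779.7664 + 20.25) = √28800.0164 = 169.705676
L = 6.25 × 169.705676 = 1060.660474
V = π·2² × L = 12.566371 × 1060.660474 = 13328.652617

L=1060.660 V=13328.653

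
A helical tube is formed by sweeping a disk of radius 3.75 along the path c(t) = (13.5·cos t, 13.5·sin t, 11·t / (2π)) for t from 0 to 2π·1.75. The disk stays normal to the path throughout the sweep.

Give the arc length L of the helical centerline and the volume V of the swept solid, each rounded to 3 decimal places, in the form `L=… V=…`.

L=149.683 V=6612.803

2πR = 2π·13.5 = 84.823002
per-turn = √(84.823002² + 11²) = √(7194.9416 + 121) = √7315.9416 = 85.533278
L = 1.75 × 85.533278 = 149.683236
V = π·3.75² × L = 44.178647 × 149.683236 = 6612.802804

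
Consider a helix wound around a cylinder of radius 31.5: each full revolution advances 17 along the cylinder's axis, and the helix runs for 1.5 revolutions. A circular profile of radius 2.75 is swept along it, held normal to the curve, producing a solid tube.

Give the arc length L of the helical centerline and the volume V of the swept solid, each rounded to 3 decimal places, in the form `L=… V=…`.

L=297.974 V=7079.345

2πR = 2π·31.5 = 197.920337
per-turn = √(197.920337² + 17²) = √(39172.4599 + 289) = √39461.4599 = 198.649087
L = 1.5 × 198.649087 = 297.973631
V = π·2.75² × L = 23.758294 × 297.973631 = 7079.345259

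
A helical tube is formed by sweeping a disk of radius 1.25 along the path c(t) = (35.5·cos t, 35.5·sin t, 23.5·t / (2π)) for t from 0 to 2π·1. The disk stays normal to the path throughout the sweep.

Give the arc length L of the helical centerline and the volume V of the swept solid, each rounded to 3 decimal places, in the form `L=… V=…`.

L=224.288 V=1100.969

2πR = 2π·35.5 = 223.053078
per-turn = √(223.053078² + 23.5²) = √(49752.6758 + 552.25) = √50304.9258 = 224.287596
L = 1 × 224.287596 = 224.287596
V = π·1.25² × L = 4.908739 × 224.287596 = 1100.969163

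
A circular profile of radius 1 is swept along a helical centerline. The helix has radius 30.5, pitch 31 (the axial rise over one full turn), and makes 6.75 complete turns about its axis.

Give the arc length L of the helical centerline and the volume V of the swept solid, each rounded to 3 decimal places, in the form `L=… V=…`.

L=1310.366 V=4116.636

2πR = 2π·30.5 = 191.637152
per-turn = √(191.637152² + 31²) = √(36724.7980 + 961) = √37685.7980 = 194.128303
L = 6.75 × 194.128303 = 1310.366044
V = π·1² × L = 3.141593 × 1310.366044 = 4116.636339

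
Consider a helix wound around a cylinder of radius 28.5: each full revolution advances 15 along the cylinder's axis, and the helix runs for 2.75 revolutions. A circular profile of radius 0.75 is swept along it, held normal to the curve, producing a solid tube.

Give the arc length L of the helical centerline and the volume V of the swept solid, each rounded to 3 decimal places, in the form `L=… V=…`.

L=494.169 V=873.269

2πR = 2π·28.5 = 179.070781
per-turn = √(179.070781² + 15²) = √(32066.3447 + 225) = √32291.3447 = 179.697926
L = 2.75 × 179.697926 = 494.169297
V = π·0.75² × L = 1.767146 × 494.169297 = 873.269231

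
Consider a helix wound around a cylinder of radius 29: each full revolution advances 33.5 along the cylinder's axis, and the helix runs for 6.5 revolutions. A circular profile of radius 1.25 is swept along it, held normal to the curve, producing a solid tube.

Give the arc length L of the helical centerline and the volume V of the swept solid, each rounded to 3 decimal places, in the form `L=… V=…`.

L=1204.231 V=5911.255

2πR = 2π·29 = 182.212374
per-turn = √(182.212374² + 33.5²) = √(33201.3492 + 1122.25) = √34323.5992 = 185.266293
L = 6.5 × 185.266293 = 1204.230902
V = π·1.25² × L = 4.908739 × 1204.230902 = 5911.254619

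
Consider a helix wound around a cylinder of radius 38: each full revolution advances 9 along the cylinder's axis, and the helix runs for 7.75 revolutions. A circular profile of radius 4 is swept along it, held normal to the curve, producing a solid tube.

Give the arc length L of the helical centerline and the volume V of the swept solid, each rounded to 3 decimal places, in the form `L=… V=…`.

2πR = 2π·38 = 238.761042
per-turn = √(238.761042² + 9²) = √(57006.8350 + 81) = √57087.8350 = 238.930607
L = 7.75 × 238.930607 = 1851.712205
V = π·4² × L = 50.265482 × 1851.712205 = 93077.207367

L=1851.712 V=93077.207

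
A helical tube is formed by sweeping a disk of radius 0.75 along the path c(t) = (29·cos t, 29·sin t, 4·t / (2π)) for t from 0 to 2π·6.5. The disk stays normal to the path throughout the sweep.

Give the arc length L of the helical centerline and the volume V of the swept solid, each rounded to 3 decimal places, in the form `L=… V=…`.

L=1184.666 V=2093.477

2πR = 2π·29 = 182.212374
per-turn = √(182.212374² + 4²) = √(33201.3492 + 16) = √33217.3492 = 182.256273
L = 6.5 × 182.256273 = 1184.665777
V = π·0.75² × L = 1.767146 × 1184.665777 = 2093.477233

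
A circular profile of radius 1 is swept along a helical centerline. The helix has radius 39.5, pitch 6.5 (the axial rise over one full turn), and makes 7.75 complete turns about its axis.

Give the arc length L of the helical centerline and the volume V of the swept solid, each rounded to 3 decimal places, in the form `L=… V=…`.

2πR = 2π·39.5 = 248.185820
per-turn = √(248.185820² + 6.5²) = √(61596.2011 + 42.25) = √61638.4511 = 248.270923
L = 7.75 × 248.270923 = 1924.099651
V = π·1² × L = 3.141593 × 1924.099651 = 6044.737329

L=1924.100 V=6044.737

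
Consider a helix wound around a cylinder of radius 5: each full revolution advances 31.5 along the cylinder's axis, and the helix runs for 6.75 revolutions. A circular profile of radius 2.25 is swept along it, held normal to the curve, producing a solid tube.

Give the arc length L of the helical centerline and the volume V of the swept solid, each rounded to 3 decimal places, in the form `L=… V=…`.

2πR = 2π·5 = 31.415927
per-turn = √(31.415927² + 31.5²) = √(986.9604 + 992.25) = √1979.2104 = 44.488318
L = 6.75 × 44.488318 = 300.296147
V = π·2.25² × L = 15.904313 × 300.296147 = 4776.003851

L=300.296 V=4776.004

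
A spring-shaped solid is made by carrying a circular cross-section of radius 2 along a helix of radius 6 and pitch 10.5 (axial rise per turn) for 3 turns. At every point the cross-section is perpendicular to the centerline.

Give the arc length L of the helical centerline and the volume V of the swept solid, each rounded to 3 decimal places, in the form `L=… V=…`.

L=117.402 V=1475.319

2πR = 2π·6 = 37.699112
per-turn = √(37.699112² + 10.5²) = √(1421.2230 + 110.25) = √1531.4730 = 39.134039
L = 3 × 39.134039 = 117.402118
V = π·2² × L = 12.566371 × 117.402118 = 1475.318525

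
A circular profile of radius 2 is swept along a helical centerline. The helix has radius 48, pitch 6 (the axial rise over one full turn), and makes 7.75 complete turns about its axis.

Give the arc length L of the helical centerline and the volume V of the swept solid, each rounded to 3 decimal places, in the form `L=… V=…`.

2πR = 2π·48 = 301.592895
per-turn = √(301.592895² + 6²) = √(90958.2742 + 36) = √90994.2742 = 301.652572
L = 7.75 × 301.652572 = 2337.807433
V = π·2² × L = 12.566371 × 2337.807433 = 29377.754623

L=2337.807 V=29377.755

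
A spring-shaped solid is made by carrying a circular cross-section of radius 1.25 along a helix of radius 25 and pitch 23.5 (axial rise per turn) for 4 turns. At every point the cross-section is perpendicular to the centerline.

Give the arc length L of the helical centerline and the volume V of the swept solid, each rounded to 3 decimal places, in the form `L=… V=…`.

2πR = 2π·25 = 157.079633
per-turn = √(157.079633² + 23.5²) = √(24674.0110 + 552.25) = √25226.2610 = 158.827772
L = 4 × 158.827772 = 635.311086
V = π·1.25² × L = 4.908739 × 635.311086 = 3118.576001

L=635.311 V=3118.576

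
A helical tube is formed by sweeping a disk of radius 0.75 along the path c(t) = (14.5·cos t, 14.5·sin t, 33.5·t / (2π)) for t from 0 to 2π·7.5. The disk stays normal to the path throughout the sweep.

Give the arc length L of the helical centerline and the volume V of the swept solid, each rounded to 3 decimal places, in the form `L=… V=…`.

L=728.025 V=1286.527

2πR = 2π·14.5 = 91.106187
per-turn = √(91.106187² + 33.5²) = √(8300.3373 + 1122.25) = √9422.5873 = 97.070012
L = 7.5 × 97.070012 = 728.025093
V = π·0.75² × L = 1.767146 × 728.025093 = 1286.526534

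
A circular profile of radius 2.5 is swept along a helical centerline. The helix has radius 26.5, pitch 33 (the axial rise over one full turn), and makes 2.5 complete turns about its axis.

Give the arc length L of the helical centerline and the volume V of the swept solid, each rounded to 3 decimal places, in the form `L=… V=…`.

2πR = 2π·26.5 = 166.504411
per-turn = √(166.504411² + 33²) = √(27723.7188 + 1089) = √28812.7188 = 169.743096
L = 2.5 × 169.743096 = 424.357741
V = π·2.5² × L = 19.634954 × 424.357741 = 8332.244758

L=424.358 V=8332.245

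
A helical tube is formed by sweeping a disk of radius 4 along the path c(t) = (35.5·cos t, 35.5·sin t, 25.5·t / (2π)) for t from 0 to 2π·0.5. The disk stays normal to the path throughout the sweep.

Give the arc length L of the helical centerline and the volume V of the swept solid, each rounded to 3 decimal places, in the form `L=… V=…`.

2πR = 2π·35.5 = 223.053078
per-turn = √(223.053078² + 25.5²) = √(49752.6758 + 650.25) = √50402.9258 = 224.505959
L = 0.5 × 224.505959 = 112.252980
V = π·4² × L = 50.265482 × 112.252980 = 5642.450181

L=112.253 V=5642.450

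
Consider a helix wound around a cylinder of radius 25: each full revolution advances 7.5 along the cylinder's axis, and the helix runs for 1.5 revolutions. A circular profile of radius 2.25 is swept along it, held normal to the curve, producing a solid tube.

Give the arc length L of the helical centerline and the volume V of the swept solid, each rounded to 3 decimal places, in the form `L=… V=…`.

2πR = 2π·25 = 157.079633
per-turn = √(157.079633² + 7.5²) = √(24674.0110 + 56.25) = √24730.2610 = 157.258580
L = 1.5 × 157.258580 = 235.887870
V = π·2.25² × L = 15.904313 × 235.887870 = 3751.634474

L=235.888 V=3751.634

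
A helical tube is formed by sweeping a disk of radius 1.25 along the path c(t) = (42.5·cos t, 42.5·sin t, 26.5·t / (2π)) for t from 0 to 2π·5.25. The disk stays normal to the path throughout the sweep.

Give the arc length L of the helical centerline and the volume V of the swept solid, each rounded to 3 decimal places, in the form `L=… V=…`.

2πR = 2π·42.5 = 267.035376
per-turn = √(267.035376² + 26.5²) = √(71307.8918 + 702.25) = √72010.1418 = 268.347055
L = 5.25 × 268.347055 = 1408.822037
V = π·1.25² × L = 4.908739 × 1408.822037 = 6915.539005

L=1408.822 V=6915.539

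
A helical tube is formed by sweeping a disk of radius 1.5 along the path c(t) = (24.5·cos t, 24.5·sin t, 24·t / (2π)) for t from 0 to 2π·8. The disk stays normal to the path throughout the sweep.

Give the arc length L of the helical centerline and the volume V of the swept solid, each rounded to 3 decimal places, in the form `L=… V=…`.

2πR = 2π·24.5 = 153.938040
per-turn = √(153.938040² + 24²) = √(23696.9202 + 576) = √24272.9202 = 155.797690
L = 8 × 155.797690 = 1246.381519
V = π·1.5² × L = 7.068583 × 1246.381519 = 8810.151803

L=1246.382 V=8810.152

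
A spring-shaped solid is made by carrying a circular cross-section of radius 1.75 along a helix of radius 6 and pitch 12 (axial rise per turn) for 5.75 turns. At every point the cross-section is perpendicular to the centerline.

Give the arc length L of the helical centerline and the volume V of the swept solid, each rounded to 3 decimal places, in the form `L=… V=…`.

2πR = 2π·6 = 37.699112
per-turn = √(37.699112² + 12²) = √(1421.2230 + 144) = √1565.2230 = 39.562900
L = 5.75 × 39.562900 = 227.486673
V = π·1.75² × L = 9.621128 × 227.486673 = 2188.678289

L=227.487 V=2188.678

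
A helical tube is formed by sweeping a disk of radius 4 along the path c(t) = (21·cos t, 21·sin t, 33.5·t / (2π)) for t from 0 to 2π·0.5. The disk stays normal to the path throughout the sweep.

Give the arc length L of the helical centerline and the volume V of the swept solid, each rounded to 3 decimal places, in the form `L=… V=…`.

L=68.067 V=3421.399

2πR = 2π·21 = 131.946891
per-turn = √(131.946891² + 33.5²) = √(17409.9822 + 1122.25) = √18532.2322 = 136.133141
L = 0.5 × 136.133141 = 68.066571
V = π·4² × L = 50.265482 × 68.066571 = 3421.399013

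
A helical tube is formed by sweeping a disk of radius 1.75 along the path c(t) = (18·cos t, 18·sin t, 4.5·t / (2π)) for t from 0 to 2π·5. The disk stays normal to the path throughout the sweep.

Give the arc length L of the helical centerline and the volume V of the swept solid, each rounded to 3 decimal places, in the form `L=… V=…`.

2πR = 2π·18 = 113.097336
per-turn = √(113.097336² + 4.5²) = √(12791.0073 + 20.25) = √12811.2573 = 113.186825
L = 5 × 113.186825 = 565.934124
V = π·1.75² × L = 9.621128 × 565.934124 = 5444.924364

L=565.934 V=5444.924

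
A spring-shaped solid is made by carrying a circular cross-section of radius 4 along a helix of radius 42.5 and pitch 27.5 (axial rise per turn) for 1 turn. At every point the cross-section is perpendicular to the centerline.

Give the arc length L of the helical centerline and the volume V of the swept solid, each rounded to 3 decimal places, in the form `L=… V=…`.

2πR = 2π·42.5 = 267.035376
per-turn = √(267.035376² + 27.5²) = √(71307.8918 + 756.25) = √72064.1418 = 268.447652
L = 1 × 268.447652 = 268.447652
V = π·4² × L = 50.265482 × 268.447652 = 13493.650736

L=268.448 V=13493.651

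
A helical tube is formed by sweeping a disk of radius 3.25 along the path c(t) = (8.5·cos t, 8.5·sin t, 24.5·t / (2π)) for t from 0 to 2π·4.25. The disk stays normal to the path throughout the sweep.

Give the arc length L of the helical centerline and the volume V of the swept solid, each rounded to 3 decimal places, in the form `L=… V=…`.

2πR = 2π·8.5 = 53.407075
per-turn = √(53.407075² + 24.5²) = √(2852.3157 + 600.25) = √3452.5657 = 58.758537
L = 4.25 × 58.758537 = 249.723782
V = π·3.25² × L = 33.183072 × 249.723782 = 8286.602349

L=249.724 V=8286.602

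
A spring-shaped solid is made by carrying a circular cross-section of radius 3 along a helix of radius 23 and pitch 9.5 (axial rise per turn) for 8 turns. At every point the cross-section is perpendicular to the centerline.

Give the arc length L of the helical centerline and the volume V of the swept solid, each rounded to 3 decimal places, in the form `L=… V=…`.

L=1158.601 V=32758.684

2πR = 2π·23 = 144.513262
per-turn = √(144.513262² + 9.5²) = √(20884.0829 + 90.25) = √20974.3329 = 144.825181
L = 8 × 144.825181 = 1158.601444
V = π·3² × L = 28.274334 × 1158.601444 = 32758.684069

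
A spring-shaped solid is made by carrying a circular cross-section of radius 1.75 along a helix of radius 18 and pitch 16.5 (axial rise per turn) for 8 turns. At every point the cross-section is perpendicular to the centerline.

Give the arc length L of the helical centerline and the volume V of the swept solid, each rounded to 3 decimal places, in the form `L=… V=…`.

L=914.357 V=8797.144

2πR = 2π·18 = 113.097336
per-turn = √(113.097336² + 16.5²) = √(12791.0073 + 272.25) = √13063.2573 = 114.294608
L = 8 × 114.294608 = 914.356860
V = π·1.75² × L = 9.621128 × 914.356860 = 8797.143932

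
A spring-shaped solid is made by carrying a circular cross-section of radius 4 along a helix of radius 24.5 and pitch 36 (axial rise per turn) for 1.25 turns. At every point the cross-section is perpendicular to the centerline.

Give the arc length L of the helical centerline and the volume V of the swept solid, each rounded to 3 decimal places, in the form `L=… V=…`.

L=197.614 V=9933.181

2πR = 2π·24.5 = 153.938040
per-turn = √(153.938040² + 36²) = √(23696.9202 + 1296) = √24992.9202 = 158.091493
L = 1.25 × 158.091493 = 197.614366
V = π·4² × L = 50.265482 × 197.614366 = 9933.181462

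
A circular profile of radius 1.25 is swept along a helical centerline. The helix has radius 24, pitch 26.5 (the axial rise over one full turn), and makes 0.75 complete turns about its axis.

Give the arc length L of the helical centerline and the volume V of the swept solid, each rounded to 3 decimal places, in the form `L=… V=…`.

L=114.830 V=563.672

2πR = 2π·24 = 150.796447
per-turn = √(150.796447² + 26.5²) = √(22739.5685 + 702.25) = √23441.8185 = 153.107213
L = 0.75 × 153.107213 = 114.830409
V = π·1.25² × L = 4.908739 × 114.830409 = 563.672454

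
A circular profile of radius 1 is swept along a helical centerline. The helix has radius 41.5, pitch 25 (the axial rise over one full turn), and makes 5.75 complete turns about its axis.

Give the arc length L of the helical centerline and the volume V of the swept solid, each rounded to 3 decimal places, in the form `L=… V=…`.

L=1506.200 V=4731.868

2πR = 2π·41.5 = 260.752190
per-turn = √(260.752190² + 25²) = √(67991.7047 + 625) = √68616.7047 = 261.947905
L = 5.75 × 261.947905 = 1506.200451
V = π·1² × L = 3.141593 × 1506.200451 = 4731.868273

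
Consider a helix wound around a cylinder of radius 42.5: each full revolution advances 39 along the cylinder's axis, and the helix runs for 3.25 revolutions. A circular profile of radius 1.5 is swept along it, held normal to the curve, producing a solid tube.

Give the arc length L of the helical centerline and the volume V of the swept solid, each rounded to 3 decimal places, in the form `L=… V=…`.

2πR = 2π·42.5 = 267.035376
per-turn = √(267.035376² + 39²) = √(71307.8918 + 1521) = √72828.8918 = 269.868286
L = 3.25 × 269.868286 = 877.071930
V = π·1.5² × L = 7.068583 × 877.071930 = 6199.656144

L=877.072 V=6199.656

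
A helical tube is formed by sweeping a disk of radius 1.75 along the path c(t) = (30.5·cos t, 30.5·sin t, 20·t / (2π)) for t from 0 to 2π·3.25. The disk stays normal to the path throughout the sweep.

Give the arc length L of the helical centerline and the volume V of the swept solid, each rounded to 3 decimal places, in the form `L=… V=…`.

L=626.203 V=6024.783

2πR = 2π·30.5 = 191.637152
per-turn = √(191.637152² + 20²) = √(36724.7980 + 400) = √37124.7980 = 192.677964
L = 3.25 × 192.677964 = 626.203384
V = π·1.75² × L = 9.621128 × 626.203384 = 6024.782603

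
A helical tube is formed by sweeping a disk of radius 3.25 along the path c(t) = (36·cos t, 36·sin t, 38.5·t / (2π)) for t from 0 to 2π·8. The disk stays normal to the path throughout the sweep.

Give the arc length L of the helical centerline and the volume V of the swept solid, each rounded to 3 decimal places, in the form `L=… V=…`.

2πR = 2π·36 = 226.194671
per-turn = √(226.194671² + 38.5²) = √(51164.0292 + 1482.25) = √52646.2792 = 229.447770
L = 8 × 229.447770 = 1835.582161
V = π·3.25² × L = 33.183072 × 1835.582161 = 60910.255751

L=1835.582 V=60910.256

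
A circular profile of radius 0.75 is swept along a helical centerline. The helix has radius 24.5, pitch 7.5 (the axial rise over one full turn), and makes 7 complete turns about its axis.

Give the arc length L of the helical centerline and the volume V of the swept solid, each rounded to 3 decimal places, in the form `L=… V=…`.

2πR = 2π·24.5 = 153.938040
per-turn = √(153.938040² + 7.5²) = √(23696.9202 + 56.25) = √23753.1702 = 154.120635
L = 7 × 154.120635 = 1078.844446
V = π·0.75² × L = 1.767146 × 1078.844446 = 1906.475504

L=1078.844 V=1906.476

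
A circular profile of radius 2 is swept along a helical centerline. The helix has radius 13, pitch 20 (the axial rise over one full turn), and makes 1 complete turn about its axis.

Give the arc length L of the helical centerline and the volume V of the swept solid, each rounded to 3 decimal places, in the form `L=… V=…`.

L=84.094 V=1056.760

2πR = 2π·13 = 81.681409
per-turn = √(81.681409² + 20²) = √(6671.8526 + 400) = √7071.8526 = 84.094308
L = 1 × 84.094308 = 84.094308
V = π·2² × L = 12.566371 × 84.094308 = 1056.760236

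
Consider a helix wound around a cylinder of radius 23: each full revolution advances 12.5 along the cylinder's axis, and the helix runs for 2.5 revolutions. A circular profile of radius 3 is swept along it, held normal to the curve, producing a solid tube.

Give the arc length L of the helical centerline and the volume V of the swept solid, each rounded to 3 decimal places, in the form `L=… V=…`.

2πR = 2π·23 = 144.513262
per-turn = √(144.513262² + 12.5²) = √(20884.0829 + 156.25) = √21040.3329 = 145.052862
L = 2.5 × 145.052862 = 362.632156
V = π·3² × L = 28.274334 × 362.632156 = 10253.182661

L=362.632 V=10253.183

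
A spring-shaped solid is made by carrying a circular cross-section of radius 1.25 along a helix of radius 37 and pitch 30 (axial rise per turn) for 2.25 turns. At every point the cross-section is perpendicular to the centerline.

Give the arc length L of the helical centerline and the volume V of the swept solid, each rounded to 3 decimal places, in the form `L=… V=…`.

L=527.412 V=2588.930

2πR = 2π·37 = 232.477856
per-turn = √(232.477856² + 30²) = √(54045.9537 + 900) = √54945.9537 = 234.405533
L = 2.25 × 234.405533 = 527.412448
V = π·1.25² × L = 4.908739 × 527.412448 = 2588.929801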